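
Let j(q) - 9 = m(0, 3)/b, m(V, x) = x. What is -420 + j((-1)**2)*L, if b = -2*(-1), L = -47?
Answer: -1827/2 ≈ -913.50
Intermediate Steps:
b = 2
j(q) = 21/2 (j(q) = 9 + 3/2 = 21/2)
-420 + j((-1)**2)*L = -420 + (21/2)*(-47) = -420 - 987/2 = -1827/2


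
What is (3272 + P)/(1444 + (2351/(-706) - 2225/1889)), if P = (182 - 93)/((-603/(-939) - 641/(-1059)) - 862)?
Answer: 56589018207355447/24896705046073847 ≈ 2.2730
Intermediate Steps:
P = -29500563/285311062 (P = 89/((-603*(-1/939) - 641*(-1/1059)) - 862) = 89/((201/313 + 641/1059) - 862) = 89/(413492/331467 - 862) = 89/(-285311062/331467) = 89*(-331467/285311062) = -29500563/285311062 ≈ -0.10340)
(3272 + P)/(1444 + (2351/(-706) - 2225/1889)) = (3272 - 29500563/285311062)/(1444 + (2351/(-706) - 2225/1889)) = 933508294301/(285311062*(1444 + (2351*(-1/706) - 2225*1/1889))) = 933508294301/(285311062*(1444 + (-2351/706 - 2225/1889))) = 933508294301/(285311062*(1444 - 6011889/1333634)) = 933508294301/(285311062*(1919755607/1333634)) = (933508294301/285311062)*(1333634/1919755607) = 56589018207355447/24896705046073847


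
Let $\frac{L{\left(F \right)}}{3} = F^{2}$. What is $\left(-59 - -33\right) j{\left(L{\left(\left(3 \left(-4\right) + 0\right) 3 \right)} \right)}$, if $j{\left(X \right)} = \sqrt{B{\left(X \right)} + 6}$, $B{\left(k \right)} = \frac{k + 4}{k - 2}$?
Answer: $- \frac{52 \sqrt{6608143}}{1943} \approx -68.797$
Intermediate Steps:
$B{\left(k \right)} = \frac{4 + k}{-2 + k}$
$L{\left(F \right)} = 3 F^{2}$
$j{\left(X \right)} = \sqrt{6 + \frac{4 + X}{-2 + X}}$ ($j{\left(X \right)} = \sqrt{\frac{4 + X}{-2 + X} + 6} = \sqrt{6 + \frac{4 + X}{-2 + X}}$)
$\left(-59 - -33\right) j{\left(L{\left(\left(3 \left(-4\right) + 0\right) 3 \right)} \right)} = \left(-59 - -33\right) \sqrt{\frac{-8 + 7 \cdot 3 \left(\left(3 \left(-4\right) + 0\right) 3\right)^{2}}{-2 + 3 \left(\left(3 \left(-4\right) + 0\right) 3\right)^{2}}} = \left(-59 + 33\right) \sqrt{\frac{-8 + 7 \cdot 3 \left(\left(-12 + 0\right) 3\right)^{2}}{-2 + 3 \left(\left(-12 + 0\right) 3\right)^{2}}} = - 26 \sqrt{\frac{-8 + 7 \cdot 3 \left(\left(-12\right) 3\right)^{2}}{-2 + 3 \left(\left(-12\right) 3\right)^{2}}} = - 26 \sqrt{\frac{-8 + 7 \cdot 3 \left(-36\right)^{2}}{-2 + 3 \left(-36\right)^{2}}} = - 26 \sqrt{\frac{-8 + 7 \cdot 3 \cdot 1296}{-2 + 3 \cdot 1296}} = - 26 \sqrt{\frac{-8 + 7 \cdot 3888}{-2 + 3888}} = - 26 \sqrt{\frac{-8 + 27216}{3886}} = - 26 \sqrt{\frac{1}{3886} \cdot 27208} = - 26 \sqrt{\frac{13604}{1943}} = - 26 \frac{2 \sqrt{6608143}}{1943} = - \frac{52 \sqrt{6608143}}{1943}$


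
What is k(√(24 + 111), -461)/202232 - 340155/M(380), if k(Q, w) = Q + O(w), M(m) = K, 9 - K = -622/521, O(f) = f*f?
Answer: -35838579026129/1074054152 + 3*√15/202232 ≈ -33368.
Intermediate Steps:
O(f) = f²
K = 5311/521 (K = 9 - (-622)/521 = 9 - 1*(-622/521) = 9 + 622/521 = 5311/521 ≈ 10.194)
M(m) = 5311/521
k(Q, w) = Q + w²
k(√(24 + 111), -461)/202232 - 340155/M(380) = (√(24 + 111) + (-461)²)/202232 - 340155/5311/521 = (√135 + 212521)*(1/202232) - 340155*521/5311 = (3*√15 + 212521)*(1/202232) - 177220755/5311 = (212521 + 3*√15)*(1/202232) - 177220755/5311 = (212521/202232 + 3*√15/202232) - 177220755/5311 = -35838579026129/1074054152 + 3*√15/202232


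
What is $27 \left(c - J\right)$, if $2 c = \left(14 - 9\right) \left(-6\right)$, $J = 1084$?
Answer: $-29673$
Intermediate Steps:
$c = -15$ ($c = \frac{\left(14 - 9\right) \left(-6\right)}{2} = \frac{5 \left(-6\right)}{2} = \frac{1}{2} \left(-30\right) = -15$)
$27 \left(c - J\right) = 27 \left(-15 - 1084\right) = 27 \left(-1099\right) = -29673$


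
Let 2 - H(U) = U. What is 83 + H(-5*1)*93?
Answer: 734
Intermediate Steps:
H(U) = 2 - U
83 + H(-5*1)*93 = 83 + (2 - (-5))*93 = 83 + (2 - 1*(-5))*93 = 83 + (2 + 5)*93 = 83 + 7*93 = 83 + 651 = 734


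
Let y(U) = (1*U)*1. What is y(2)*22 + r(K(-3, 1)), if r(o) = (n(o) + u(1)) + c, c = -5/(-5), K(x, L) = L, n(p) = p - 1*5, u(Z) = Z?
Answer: 42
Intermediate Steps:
n(p) = -5 + p (n(p) = p - 5 = -5 + p)
y(U) = U (y(U) = U*1 = U)
c = 1 (c = -5*(-1/5) = 1)
r(o) = -3 + o (r(o) = ((-5 + o) + 1) + 1 = (-4 + o) + 1 = -3 + o)
y(2)*22 + r(K(-3, 1)) = 2*22 + (-3 + 1) = 44 - 2 = 42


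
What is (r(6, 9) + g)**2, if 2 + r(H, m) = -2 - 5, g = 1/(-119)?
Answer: 1149184/14161 ≈ 81.151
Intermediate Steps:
g = -1/119 ≈ -0.0084034
r(H, m) = -9 (r(H, m) = -2 + (-2 - 5) = -2 - 7 = -9)
(r(6, 9) + g)**2 = (-9 - 1/119)**2 = (-1072/119)**2 = 1149184/14161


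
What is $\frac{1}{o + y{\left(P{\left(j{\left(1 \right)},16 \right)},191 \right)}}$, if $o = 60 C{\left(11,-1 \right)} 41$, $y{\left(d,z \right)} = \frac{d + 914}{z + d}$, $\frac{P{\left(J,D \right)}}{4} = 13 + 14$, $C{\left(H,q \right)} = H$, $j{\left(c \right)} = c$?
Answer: $\frac{299}{8091962} \approx 3.695 \cdot 10^{-5}$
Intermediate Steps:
$P{\left(J,D \right)} = 108$ ($P{\left(J,D \right)} = 4 \left(13 + 14\right) = 4 \cdot 27 = 108$)
$y{\left(d,z \right)} = \frac{914 + d}{d + z}$
$o = 27060$ ($o = 60 \cdot 11 \cdot 41 = 660 \cdot 41 = 27060$)
$\frac{1}{o + y{\left(P{\left(j{\left(1 \right)},16 \right)},191 \right)}} = \frac{1}{27060 + \frac{914 + 108}{108 + 191}} = \frac{1}{27060 + \frac{1}{299} \cdot 1022} = \frac{1}{27060 + \frac{1022}{299}} = \frac{1}{\frac{8091962}{299}} = \frac{299}{8091962}$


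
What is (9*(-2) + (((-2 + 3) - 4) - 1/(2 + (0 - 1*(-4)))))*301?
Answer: -38227/6 ≈ -6371.2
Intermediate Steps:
(9*(-2) + (((-2 + 3) - 4) - 1/(2 + (0 - 1*(-4)))))*301 = (-18 + ((1 - 4) - 1/(2 + (0 + 4))))*301 = (-18 + (-3 - 1/(2 + 4)))*301 = (-18 + (-3 - 1/6))*301 = (-18 + (-3 - 1*⅙))*301 = (-18 + (-3 - ⅙))*301 = (-18 - 19/6)*301 = -127/6*301 = -38227/6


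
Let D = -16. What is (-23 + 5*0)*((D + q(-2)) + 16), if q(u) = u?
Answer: 46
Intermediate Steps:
(-23 + 5*0)*((D + q(-2)) + 16) = (-23 + 5*0)*((-16 - 2) + 16) = (-23 + 0)*(-18 + 16) = -23*(-2) = 46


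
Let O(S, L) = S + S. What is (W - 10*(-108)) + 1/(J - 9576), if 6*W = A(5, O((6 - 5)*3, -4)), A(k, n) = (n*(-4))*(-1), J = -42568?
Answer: 56524095/52144 ≈ 1084.0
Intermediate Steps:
O(S, L) = 2*S
A(k, n) = 4*n (A(k, n) = -4*n*(-1) = 4*n)
W = 4 (W = (4*(2*((6 - 5)*3)))/6 = (4*(2*(1*3)))/6 = (4*(2*3))/6 = (4*6)/6 = (1/6)*24 = 4)
(W - 10*(-108)) + 1/(J - 9576) = (4 - 10*(-108)) + 1/(-42568 - 9576) = (4 + 1080) + 1/(-52144) = 1084 - 1/52144 = 56524095/52144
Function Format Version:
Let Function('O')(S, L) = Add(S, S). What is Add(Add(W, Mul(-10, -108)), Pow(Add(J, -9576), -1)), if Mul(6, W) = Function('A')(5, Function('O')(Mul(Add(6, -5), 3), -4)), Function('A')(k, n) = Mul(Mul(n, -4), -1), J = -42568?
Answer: Rational(56524095, 52144) ≈ 1084.0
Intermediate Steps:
Function('O')(S, L) = Mul(2, S)
Function('A')(k, n) = Mul(4, n) (Function('A')(k, n) = Mul(Mul(-4, n), -1) = Mul(4, n))
W = 4 (W = Mul(Rational(1, 6), Mul(4, Mul(2, Mul(Add(6, -5), 3)))) = Mul(Rational(1, 6), Mul(4, Mul(2, Mul(1, 3)))) = Mul(Rational(1, 6), Mul(4, Mul(2, 3))) = Mul(Rational(1, 6), Mul(4, 6)) = Mul(Rational(1, 6), 24) = 4)
Add(Add(W, Mul(-10, -108)), Pow(Add(J, -9576), -1)) = Add(Add(4, Mul(-10, -108)), Pow(Add(-42568, -9576), -1)) = Add(Add(4, 1080), Pow(-52144, -1)) = Add(1084, Rational(-1, 52144)) = Rational(56524095, 52144)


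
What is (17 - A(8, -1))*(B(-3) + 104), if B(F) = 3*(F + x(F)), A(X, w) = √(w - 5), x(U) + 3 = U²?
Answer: 1921 - 113*I*√6 ≈ 1921.0 - 276.79*I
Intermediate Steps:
x(U) = -3 + U²
A(X, w) = √(-5 + w)
B(F) = -9 + 3*F + 3*F² (B(F) = 3*(F + (-3 + F²)) = 3*(-3 + F + F²) = -9 + 3*F + 3*F²)
(17 - A(8, -1))*(B(-3) + 104) = (17 - √(-5 - 1))*((-9 + 3*(-3) + 3*(-3)²) + 104) = (17 - √(-6))*((-9 - 9 + 3*9) + 104) = (17 - I*√6)*((-9 - 9 + 27) + 104) = (17 - I*√6)*(9 + 104) = (17 - I*√6)*113 = 1921 - 113*I*√6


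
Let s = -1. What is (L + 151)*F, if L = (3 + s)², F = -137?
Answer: -21235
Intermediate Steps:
L = 4 (L = (3 - 1)² = 2² = 4)
(L + 151)*F = (4 + 151)*(-137) = 155*(-137) = -21235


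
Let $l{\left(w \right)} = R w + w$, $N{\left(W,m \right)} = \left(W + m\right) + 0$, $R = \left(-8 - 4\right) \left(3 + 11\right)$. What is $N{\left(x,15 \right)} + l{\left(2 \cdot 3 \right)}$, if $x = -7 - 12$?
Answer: $-1006$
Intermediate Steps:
$x = -19$ ($x = -7 - 12 = -19$)
$R = -168$ ($R = \left(-12\right) 14 = -168$)
$N{\left(W,m \right)} = W + m$
$l{\left(w \right)} = - 167 w$ ($l{\left(w \right)} = - 168 w + w = - 167 w$)
$N{\left(x,15 \right)} + l{\left(2 \cdot 3 \right)} = \left(-19 + 15\right) - 167 \cdot 2 \cdot 3 = -4 - 1002 = -1006$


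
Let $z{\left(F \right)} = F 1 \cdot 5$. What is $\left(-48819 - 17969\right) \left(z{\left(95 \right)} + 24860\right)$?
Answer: $-1692073980$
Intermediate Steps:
$z{\left(F \right)} = 5 F$ ($z{\left(F \right)} = F 5 = 5 F$)
$\left(-48819 - 17969\right) \left(z{\left(95 \right)} + 24860\right) = \left(-48819 - 17969\right) \left(5 \cdot 95 + 24860\right) = - 66788 \left(475 + 24860\right) = \left(-66788\right) 25335 = -1692073980$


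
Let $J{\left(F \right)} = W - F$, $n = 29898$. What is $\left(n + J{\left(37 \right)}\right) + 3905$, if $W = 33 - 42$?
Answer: $33757$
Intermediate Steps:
$W = -9$
$J{\left(F \right)} = -9 - F$
$\left(n + J{\left(37 \right)}\right) + 3905 = \left(29898 - 46\right) + 3905 = 29852 + 3905 = 33757$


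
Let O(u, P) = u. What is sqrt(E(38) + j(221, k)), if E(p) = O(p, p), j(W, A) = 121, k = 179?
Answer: sqrt(159) ≈ 12.610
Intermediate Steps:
E(p) = p
sqrt(E(38) + j(221, k)) = sqrt(38 + 121) = sqrt(159)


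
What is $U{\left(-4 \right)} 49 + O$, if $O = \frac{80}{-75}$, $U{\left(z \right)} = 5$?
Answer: $\frac{3659}{15} \approx 243.93$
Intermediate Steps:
$O = - \frac{16}{15}$ ($O = 80 \left(- \frac{1}{75}\right) = - \frac{16}{15} \approx -1.0667$)
$U{\left(-4 \right)} 49 + O = 5 \cdot 49 - \frac{16}{15} = 245 - \frac{16}{15} = \frac{3659}{15}$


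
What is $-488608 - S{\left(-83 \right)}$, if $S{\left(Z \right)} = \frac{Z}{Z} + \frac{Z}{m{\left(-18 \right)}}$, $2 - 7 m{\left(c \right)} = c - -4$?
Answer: $- \frac{7817163}{16} \approx -4.8857 \cdot 10^{5}$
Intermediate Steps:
$m{\left(c \right)} = - \frac{2}{7} - \frac{c}{7}$ ($m{\left(c \right)} = \frac{2}{7} - \frac{c - -4}{7} = \frac{2}{7} - \frac{c + 4}{7} = \frac{2}{7} - \frac{4 + c}{7} = \frac{2}{7} - \left(\frac{4}{7} + \frac{c}{7}\right) = - \frac{2}{7} - \frac{c}{7}$)
$S{\left(Z \right)} = 1 + \frac{7 Z}{16}$ ($S{\left(Z \right)} = \frac{Z}{Z} + \frac{Z}{- \frac{2}{7} - - \frac{18}{7}} = 1 + \frac{Z}{- \frac{2}{7} + \frac{18}{7}} = 1 + \frac{Z}{\frac{16}{7}} = 1 + Z \frac{7}{16} = 1 + \frac{7 Z}{16}$)
$-488608 - S{\left(-83 \right)} = -488608 - \left(1 + \frac{7}{16} \left(-83\right)\right) = -488608 - \left(1 - \frac{581}{16}\right) = -488608 - - \frac{565}{16} = -488608 + \frac{565}{16} = - \frac{7817163}{16}$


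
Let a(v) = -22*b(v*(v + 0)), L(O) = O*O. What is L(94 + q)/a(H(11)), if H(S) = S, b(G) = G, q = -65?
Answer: -841/2662 ≈ -0.31593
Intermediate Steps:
L(O) = O²
a(v) = -22*v² (a(v) = -22*v*(v + 0) = -22*v*v = -22*v²)
L(94 + q)/a(H(11)) = (94 - 65)²/((-22*11²)) = 29²/((-22*121)) = 841/(-2662) = 841*(-1/2662) = -841/2662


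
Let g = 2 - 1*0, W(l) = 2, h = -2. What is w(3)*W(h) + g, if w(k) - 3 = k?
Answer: 14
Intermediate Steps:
w(k) = 3 + k
g = 2 (g = 2 + 0 = 2)
w(3)*W(h) + g = (3 + 3)*2 + 2 = 6*2 + 2 = 12 + 2 = 14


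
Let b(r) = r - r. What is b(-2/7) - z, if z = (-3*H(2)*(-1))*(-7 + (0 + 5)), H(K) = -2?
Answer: -12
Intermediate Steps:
b(r) = 0
z = 12 (z = (-3*(-2)*(-1))*(-7 + (0 + 5)) = (-(-6)*(-1))*(-7 + 5) = -1*6*(-2) = -6*(-2) = 12)
b(-2/7) - z = 0 - 1*12 = 0 - 12 = -12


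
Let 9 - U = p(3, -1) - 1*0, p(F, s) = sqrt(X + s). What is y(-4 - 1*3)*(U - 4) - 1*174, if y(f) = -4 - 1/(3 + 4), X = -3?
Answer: -1363/7 + 58*I/7 ≈ -194.71 + 8.2857*I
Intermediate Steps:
p(F, s) = sqrt(-3 + s)
y(f) = -29/7 (y(f) = -4 - 1/7 = -29/7)
U = 9 - 2*I (U = 9 - (sqrt(-3 - 1) - 1*0) = 9 - (sqrt(-4) + 0) = 9 - (2*I + 0) = 9 - 2*I ≈ 9.0 - 2.0*I)
y(-4 - 1*3)*(U - 4) - 1*174 = -29*((9 - 2*I) - 4)/7 - 1*174 = -29*(5 - 2*I)/7 - 174 = (-145/7 + 58*I/7) - 174 = -1363/7 + 58*I/7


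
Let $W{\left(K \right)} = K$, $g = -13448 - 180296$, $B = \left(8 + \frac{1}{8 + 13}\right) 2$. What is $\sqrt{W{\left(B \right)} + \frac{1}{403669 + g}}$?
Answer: $\frac{\sqrt{154468318767}}{97965} \approx 4.0119$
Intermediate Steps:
$B = \frac{338}{21}$ ($B = \left(8 + \frac{1}{21}\right) 2 = \frac{169}{21} \cdot 2 = \frac{338}{21} \approx 16.095$)
$g = -193744$ ($g = -13448 - 180296 = -193744$)
$\sqrt{W{\left(B \right)} + \frac{1}{403669 + g}} = \sqrt{\frac{338}{21} + \frac{1}{403669 - 193744}} = \sqrt{\frac{338}{21} + \frac{1}{209925}} = \sqrt{\frac{23651557}{1469475}} = \frac{\sqrt{154468318767}}{97965}$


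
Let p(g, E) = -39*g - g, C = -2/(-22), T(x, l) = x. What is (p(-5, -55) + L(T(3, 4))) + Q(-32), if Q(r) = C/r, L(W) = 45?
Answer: 86239/352 ≈ 245.00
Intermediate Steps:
C = 1/11 (C = -2*(-1/22) = 1/11 ≈ 0.090909)
p(g, E) = -40*g
Q(r) = 1/(11*r)
(p(-5, -55) + L(T(3, 4))) + Q(-32) = (-40*(-5) + 45) + (1/11)/(-32) = (200 + 45) + (1/11)*(-1/32) = 245 - 1/352 = 86239/352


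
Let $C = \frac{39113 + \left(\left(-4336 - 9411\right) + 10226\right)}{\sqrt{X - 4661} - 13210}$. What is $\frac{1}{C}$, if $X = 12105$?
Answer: $- \frac{6605}{17796} + \frac{\sqrt{1861}}{17796} \approx -0.36873$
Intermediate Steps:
$C = \frac{35592}{-13210 + 2 \sqrt{1861}}$ ($C = \frac{39113 + \left(\left(-4336 - 9411\right) + 10226\right)}{\sqrt{12105 - 4661} - 13210} = \frac{39113 + \left(-13747 + 10226\right)}{\sqrt{7444} - 13210} = \frac{39113 - 3521}{2 \sqrt{1861} - 13210} = \frac{35592}{-13210 + 2 \sqrt{1861}} \approx -2.712$)
$\frac{1}{C} = \frac{1}{- \frac{9795215}{3635347} - \frac{1483 \sqrt{1861}}{3635347}}$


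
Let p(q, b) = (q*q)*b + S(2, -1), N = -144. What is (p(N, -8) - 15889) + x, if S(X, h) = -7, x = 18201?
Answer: -163583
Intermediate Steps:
p(q, b) = -7 + b*q² (p(q, b) = (q*q)*b - 7 = q²*b - 7 = b*q² - 7 = -7 + b*q²)
(p(N, -8) - 15889) + x = ((-7 - 8*(-144)²) - 15889) + 18201 = ((-7 - 8*20736) - 15889) + 18201 = ((-7 - 165888) - 15889) + 18201 = (-165895 - 15889) + 18201 = -181784 + 18201 = -163583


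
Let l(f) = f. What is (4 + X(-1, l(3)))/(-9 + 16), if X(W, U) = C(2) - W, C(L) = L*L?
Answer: 9/7 ≈ 1.2857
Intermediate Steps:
C(L) = L**2
X(W, U) = 4 - W (X(W, U) = 2**2 - W = 4 - W)
(4 + X(-1, l(3)))/(-9 + 16) = (4 + (4 - 1*(-1)))/(-9 + 16) = (4 + (4 + 1))/7 = (4 + 5)*(1/7) = 9*(1/7) = 9/7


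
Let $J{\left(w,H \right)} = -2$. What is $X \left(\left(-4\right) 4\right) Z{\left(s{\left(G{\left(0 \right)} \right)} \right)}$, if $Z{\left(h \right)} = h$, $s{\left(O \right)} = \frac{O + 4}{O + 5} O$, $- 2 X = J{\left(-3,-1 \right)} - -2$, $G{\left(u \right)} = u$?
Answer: $0$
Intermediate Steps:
$X = 0$ ($X = - \frac{-2 - -2}{2} = - \frac{-2 + 2}{2} = \left(- \frac{1}{2}\right) 0 = 0$)
$s{\left(O \right)} = \frac{O \left(4 + O\right)}{5 + O}$ ($s{\left(O \right)} = \frac{4 + O}{5 + O} O = \frac{O \left(4 + O\right)}{5 + O}$)
$X \left(\left(-4\right) 4\right) Z{\left(s{\left(G{\left(0 \right)} \right)} \right)} = 0 \left(\left(-4\right) 4\right) \frac{0 \left(4 + 0\right)}{5 + 0} = 0 \left(-16\right) 0 \cdot \frac{1}{5} \cdot 4 = 0 \cdot 0 \cdot \frac{1}{5} \cdot 4 = 0 \cdot 0 = 0$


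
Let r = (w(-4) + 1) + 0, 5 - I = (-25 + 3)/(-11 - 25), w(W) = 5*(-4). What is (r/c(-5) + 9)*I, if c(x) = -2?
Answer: 2923/36 ≈ 81.194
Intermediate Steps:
w(W) = -20
I = 79/18 (I = 5 - (-25 + 3)/(-11 - 25) = 5 - (-22)/(-36) = 5 - (-22)*(-1)/36 = 5 - 1*11/18 = 5 - 11/18 = 79/18 ≈ 4.3889)
r = -19 (r = (-20 + 1) + 0 = -19 + 0 = -19)
(r/c(-5) + 9)*I = (-19/(-2) + 9)*(79/18) = (-19*(-½) + 9)*(79/18) = (19/2 + 9)*(79/18) = (37/2)*(79/18) = 2923/36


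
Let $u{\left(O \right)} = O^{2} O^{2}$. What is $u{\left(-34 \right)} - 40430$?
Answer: $1295906$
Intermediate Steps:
$u{\left(O \right)} = O^{4}$
$u{\left(-34 \right)} - 40430 = \left(-34\right)^{4} - 40430 = 1336336 - 40430 = 1295906$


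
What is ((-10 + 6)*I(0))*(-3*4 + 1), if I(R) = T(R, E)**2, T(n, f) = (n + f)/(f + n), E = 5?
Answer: 44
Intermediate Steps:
T(n, f) = 1 (T(n, f) = (f + n)/(f + n) = 1)
I(R) = 1 (I(R) = 1**2 = 1)
((-10 + 6)*I(0))*(-3*4 + 1) = ((-10 + 6)*1)*(-3*4 + 1) = (-4*1)*(-12 + 1) = -4*(-11) = 44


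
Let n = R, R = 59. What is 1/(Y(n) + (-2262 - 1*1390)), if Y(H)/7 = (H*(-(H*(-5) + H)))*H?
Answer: 1/5746960 ≈ 1.7400e-7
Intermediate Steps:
n = 59
Y(H) = 28*H³ (Y(H) = 7*((H*(-(H*(-5) + H)))*H) = 7*((H*(-(-5*H + H)))*H) = 7*((H*(-(-4)*H))*H) = 7*((H*(4*H))*H) = 7*((4*H²)*H) = 7*(4*H³) = 28*H³)
1/(Y(n) + (-2262 - 1*1390)) = 1/(28*59³ + (-2262 - 1*1390)) = 1/(28*205379 + (-2262 - 1390)) = 1/(5750612 - 3652) = 1/5746960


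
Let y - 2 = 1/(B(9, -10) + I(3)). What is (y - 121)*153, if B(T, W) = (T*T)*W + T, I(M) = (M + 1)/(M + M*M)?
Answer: -43733673/2402 ≈ -18207.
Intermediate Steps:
I(M) = (1 + M)/(M + M²)
B(T, W) = T + W*T² (B(T, W) = T²*W + T = W*T² + T = T + W*T²)
y = 4801/2402 (y = 2 + 1/(9*(1 + 9*(-10)) + 1/3) = 2 + 1/(9*(1 - 90) + ⅓) = 2 + 1/(9*(-89) + ⅓) = 2 + 1/(-801 + ⅓) = 2 + 1/(-2402/3) = 2 - 3/2402 = 4801/2402 ≈ 1.9988)
(y - 121)*153 = (4801/2402 - 121)*153 = -285841/2402*153 = -43733673/2402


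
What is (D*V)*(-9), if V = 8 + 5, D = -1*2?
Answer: 234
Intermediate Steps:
D = -2
V = 13
(D*V)*(-9) = -2*13*(-9) = -26*(-9) = 234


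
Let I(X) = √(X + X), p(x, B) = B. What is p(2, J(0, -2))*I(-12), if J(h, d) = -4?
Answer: -8*I*√6 ≈ -19.596*I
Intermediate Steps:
I(X) = √2*√X (I(X) = √(2*X) = √2*√X)
p(2, J(0, -2))*I(-12) = -4*√2*√(-12) = -4*√2*2*I*√3 = -8*I*√6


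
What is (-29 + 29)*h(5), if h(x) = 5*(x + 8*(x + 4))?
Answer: 0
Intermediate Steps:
h(x) = 160 + 45*x (h(x) = 5*(x + 8*(4 + x)) = 5*(x + (32 + 8*x)) = 5*(32 + 9*x) = 160 + 45*x)
(-29 + 29)*h(5) = (-29 + 29)*(160 + 45*5) = 0*(160 + 225) = 0*385 = 0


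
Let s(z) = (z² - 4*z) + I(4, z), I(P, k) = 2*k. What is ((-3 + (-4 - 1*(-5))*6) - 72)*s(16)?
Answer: -15456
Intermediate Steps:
s(z) = z² - 2*z (s(z) = (z² - 4*z) + 2*z = z² - 2*z)
((-3 + (-4 - 1*(-5))*6) - 72)*s(16) = ((-3 + (-4 - 1*(-5))*6) - 72)*(16*(-2 + 16)) = ((-3 + (-4 + 5)*6) - 72)*(16*14) = ((-3 + 1*6) - 72)*224 = ((-3 + 6) - 72)*224 = (3 - 72)*224 = -69*224 = -15456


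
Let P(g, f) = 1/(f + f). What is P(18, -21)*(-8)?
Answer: 4/21 ≈ 0.19048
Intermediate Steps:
P(g, f) = 1/(2*f)
P(18, -21)*(-8) = ((½)/(-21))*(-8) = ((½)*(-1/21))*(-8) = -1/42*(-8) = 4/21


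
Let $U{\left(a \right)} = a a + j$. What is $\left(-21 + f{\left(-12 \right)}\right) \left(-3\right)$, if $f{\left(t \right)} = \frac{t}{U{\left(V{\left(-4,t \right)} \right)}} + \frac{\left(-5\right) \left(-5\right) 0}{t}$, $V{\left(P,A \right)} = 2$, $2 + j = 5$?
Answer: $\frac{477}{7} \approx 68.143$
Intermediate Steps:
$j = 3$ ($j = -2 + 5 = 3$)
$U{\left(a \right)} = 3 + a^{2}$ ($U{\left(a \right)} = a a + 3 = a^{2} + 3 = 3 + a^{2}$)
$f{\left(t \right)} = \frac{t}{7}$ ($f{\left(t \right)} = \frac{t}{3 + 2^{2}} + \frac{\left(-5\right) \left(-5\right) 0}{t} = \frac{t}{3 + 4} + \frac{25 \cdot 0}{t} = \frac{t}{7} + \frac{0}{t} = t \frac{1}{7} + 0 = \frac{t}{7} + 0 = \frac{t}{7}$)
$\left(-21 + f{\left(-12 \right)}\right) \left(-3\right) = \left(-21 + \frac{1}{7} \left(-12\right)\right) \left(-3\right) = \left(-21 - \frac{12}{7}\right) \left(-3\right) = \left(- \frac{159}{7}\right) \left(-3\right) = \frac{477}{7}$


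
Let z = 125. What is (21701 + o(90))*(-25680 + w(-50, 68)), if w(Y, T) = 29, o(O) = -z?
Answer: -553445976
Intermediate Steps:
o(O) = -125 (o(O) = -1*125 = -125)
(21701 + o(90))*(-25680 + w(-50, 68)) = (21701 - 125)*(-25680 + 29) = 21576*(-25651) = -553445976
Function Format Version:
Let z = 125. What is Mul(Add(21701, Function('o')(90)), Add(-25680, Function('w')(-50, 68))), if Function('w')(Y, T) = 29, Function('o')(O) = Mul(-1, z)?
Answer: -553445976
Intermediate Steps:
Function('o')(O) = -125 (Function('o')(O) = Mul(-1, 125) = -125)
Mul(Add(21701, Function('o')(90)), Add(-25680, Function('w')(-50, 68))) = Mul(Add(21701, -125), Add(-25680, 29)) = Mul(21576, -25651) = -553445976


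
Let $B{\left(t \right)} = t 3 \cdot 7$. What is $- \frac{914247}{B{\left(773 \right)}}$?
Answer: $- \frac{304749}{5411} \approx -56.32$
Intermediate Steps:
$B{\left(t \right)} = 21 t$ ($B{\left(t \right)} = 3 t 7 = 21 t$)
$- \frac{914247}{B{\left(773 \right)}} = - \frac{914247}{21 \cdot 773} = - \frac{914247}{16233} = \left(-914247\right) \frac{1}{16233} = - \frac{304749}{5411}$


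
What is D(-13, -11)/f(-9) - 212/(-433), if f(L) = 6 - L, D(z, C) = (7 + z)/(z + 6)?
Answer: 8286/15155 ≈ 0.54675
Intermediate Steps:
D(z, C) = (7 + z)/(6 + z)
D(-13, -11)/f(-9) - 212/(-433) = ((7 - 13)/(6 - 13))/(6 - 1*(-9)) - 212/(-433) = (-6/(-7))/(6 + 9) - 212*(-1/433) = -⅐*(-6)/15 + 212/433 = (6/7)*(1/15) + 212/433 = 2/35 + 212/433 = 8286/15155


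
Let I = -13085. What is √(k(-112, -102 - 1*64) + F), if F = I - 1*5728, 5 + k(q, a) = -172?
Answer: 3*I*√2110 ≈ 137.8*I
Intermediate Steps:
k(q, a) = -177 (k(q, a) = -5 - 172 = -177)
F = -18813 (F = -13085 - 1*5728 = -13085 - 5728 = -18813)
√(k(-112, -102 - 1*64) + F) = √(-177 - 18813) = √(-18990) = 3*I*√2110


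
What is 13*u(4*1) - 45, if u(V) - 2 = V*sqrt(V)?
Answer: 85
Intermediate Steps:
u(V) = 2 + V**(3/2) (u(V) = 2 + V*sqrt(V) = 2 + V**(3/2))
13*u(4*1) - 45 = 13*(2 + (4*1)**(3/2)) - 45 = 13*(2 + 4**(3/2)) - 45 = 13*(2 + 8) - 45 = 13*10 - 45 = 130 - 45 = 85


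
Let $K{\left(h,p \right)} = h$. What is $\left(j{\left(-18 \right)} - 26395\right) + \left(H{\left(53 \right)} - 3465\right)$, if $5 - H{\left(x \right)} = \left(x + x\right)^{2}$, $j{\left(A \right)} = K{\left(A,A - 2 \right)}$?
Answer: $-41109$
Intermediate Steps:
$j{\left(A \right)} = A$
$H{\left(x \right)} = 5 - 4 x^{2}$ ($H{\left(x \right)} = 5 - \left(x + x\right)^{2} = 5 - \left(2 x\right)^{2} = 5 - 4 x^{2}$)
$\left(j{\left(-18 \right)} - 26395\right) + \left(H{\left(53 \right)} - 3465\right) = \left(-18 - 26395\right) + \left(\left(5 - 4 \cdot 53^{2}\right) - 3465\right) = -26413 + \left(\left(5 - 11236\right) - 3465\right) = -26413 - 14696 = -41109$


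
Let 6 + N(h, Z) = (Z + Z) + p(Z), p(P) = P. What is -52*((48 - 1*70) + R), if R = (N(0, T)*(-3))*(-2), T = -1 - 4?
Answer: 7696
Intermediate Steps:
T = -5
N(h, Z) = -6 + 3*Z (N(h, Z) = -6 + ((Z + Z) + Z) = -6 + (2*Z + Z) = -6 + 3*Z)
R = -126 (R = ((-6 + 3*(-5))*(-3))*(-2) = ((-6 - 15)*(-3))*(-2) = -21*(-3)*(-2) = 63*(-2) = -126)
-52*((48 - 1*70) + R) = -52*((48 - 1*70) - 126) = -52*((48 - 70) - 126) = -52*(-22 - 126) = -52*(-148) = 7696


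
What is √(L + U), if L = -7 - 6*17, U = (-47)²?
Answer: 10*√21 ≈ 45.826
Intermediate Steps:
U = 2209
L = -109 (L = -7 - 102 = -109)
√(L + U) = √(-109 + 2209) = √2100 = 10*√21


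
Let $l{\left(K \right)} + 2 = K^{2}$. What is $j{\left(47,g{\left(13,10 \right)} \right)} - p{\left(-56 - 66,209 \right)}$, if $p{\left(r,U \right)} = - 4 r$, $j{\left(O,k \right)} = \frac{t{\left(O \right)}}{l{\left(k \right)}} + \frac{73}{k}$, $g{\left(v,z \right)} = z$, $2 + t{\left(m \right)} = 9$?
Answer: $- \frac{16822}{35} \approx -480.63$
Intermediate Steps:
$t{\left(m \right)} = 7$ ($t{\left(m \right)} = -2 + 9 = 7$)
$l{\left(K \right)} = -2 + K^{2}$
$j{\left(O,k \right)} = \frac{7}{-2 + k^{2}} + \frac{73}{k}$
$j{\left(47,g{\left(13,10 \right)} \right)} - p{\left(-56 - 66,209 \right)} = \left(\frac{7}{-2 + 10^{2}} + \frac{73}{10}\right) - - 4 \left(-56 - 66\right) = \left(\frac{7}{-2 + 100} + 73 \cdot \frac{1}{10}\right) - \left(-4\right) \left(-122\right) = \left(\frac{7}{98} + \frac{73}{10}\right) - 488 = \left(7 \cdot \frac{1}{98} + \frac{73}{10}\right) - 488 = \left(\frac{1}{14} + \frac{73}{10}\right) - 488 = \frac{258}{35} - 488 = - \frac{16822}{35}$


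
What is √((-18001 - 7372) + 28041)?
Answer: 2*√667 ≈ 51.653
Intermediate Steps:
√((-18001 - 7372) + 28041) = √(-25373 + 28041) = √2668 = 2*√667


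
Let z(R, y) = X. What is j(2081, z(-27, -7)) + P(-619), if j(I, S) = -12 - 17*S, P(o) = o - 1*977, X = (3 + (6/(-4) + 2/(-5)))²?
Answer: -162857/100 ≈ -1628.6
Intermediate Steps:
X = 121/100 (X = (3 + (6*(-¼) + 2*(-⅕)))² = (3 + (-3/2 - ⅖))² = (3 - 19/10)² = (11/10)² = 121/100 ≈ 1.2100)
z(R, y) = 121/100
P(o) = -977 + o (P(o) = o - 977 = -977 + o)
j(2081, z(-27, -7)) + P(-619) = (-12 - 17*121/100) + (-977 - 619) = (-12 - 2057/100) - 1596 = -3257/100 - 1596 = -162857/100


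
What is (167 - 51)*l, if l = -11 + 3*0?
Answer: -1276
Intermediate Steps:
l = -11 (l = -11 + 0 = -11)
(167 - 51)*l = (167 - 51)*(-11) = 116*(-11) = -1276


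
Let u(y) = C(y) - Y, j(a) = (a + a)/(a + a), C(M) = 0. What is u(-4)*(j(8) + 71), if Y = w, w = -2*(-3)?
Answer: -432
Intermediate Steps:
w = 6
Y = 6
j(a) = 1 (j(a) = (2*a)/((2*a)) = (2*a)*(1/(2*a)) = 1)
u(y) = -6 (u(y) = 0 - 1*6 = 0 - 6 = -6)
u(-4)*(j(8) + 71) = -6*(1 + 71) = -6*72 = -432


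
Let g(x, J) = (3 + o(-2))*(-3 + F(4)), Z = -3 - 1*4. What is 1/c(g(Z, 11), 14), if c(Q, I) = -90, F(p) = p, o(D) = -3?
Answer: -1/90 ≈ -0.011111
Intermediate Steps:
Z = -7 (Z = -3 - 4 = -7)
g(x, J) = 0 (g(x, J) = (3 - 3)*(-3 + 4) = 0*1 = 0)
1/c(g(Z, 11), 14) = 1/(-90) = -1/90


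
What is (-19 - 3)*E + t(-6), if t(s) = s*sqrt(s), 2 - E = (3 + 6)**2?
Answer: 1738 - 6*I*sqrt(6) ≈ 1738.0 - 14.697*I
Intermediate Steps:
E = -79 (E = 2 - (3 + 6)**2 = 2 - 1*9**2 = 2 - 1*81 = 2 - 81 = -79)
t(s) = s**(3/2)
(-19 - 3)*E + t(-6) = (-19 - 3)*(-79) + (-6)**(3/2) = -22*(-79) - 6*I*sqrt(6) = 1738 - 6*I*sqrt(6)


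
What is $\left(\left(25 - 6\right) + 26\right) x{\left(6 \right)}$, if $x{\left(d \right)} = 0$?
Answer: $0$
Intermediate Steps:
$\left(\left(25 - 6\right) + 26\right) x{\left(6 \right)} = \left(\left(25 - 6\right) + 26\right) 0 = \left(19 + 26\right) 0 = 45 \cdot 0 = 0$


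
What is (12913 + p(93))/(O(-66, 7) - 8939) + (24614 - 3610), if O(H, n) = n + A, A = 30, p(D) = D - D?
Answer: 186964695/8902 ≈ 21003.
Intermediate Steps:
p(D) = 0
O(H, n) = 30 + n (O(H, n) = n + 30 = 30 + n)
(12913 + p(93))/(O(-66, 7) - 8939) + (24614 - 3610) = (12913 + 0)/((30 + 7) - 8939) + (24614 - 3610) = 12913/(37 - 8939) + 21004 = 12913/(-8902) + 21004 = 12913*(-1/8902) + 21004 = -12913/8902 + 21004 = 186964695/8902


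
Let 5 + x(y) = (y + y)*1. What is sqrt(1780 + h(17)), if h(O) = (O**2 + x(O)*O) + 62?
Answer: 8*sqrt(41) ≈ 51.225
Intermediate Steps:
x(y) = -5 + 2*y (x(y) = -5 + (y + y)*1 = -5 + (2*y)*1 = -5 + 2*y)
h(O) = 62 + O**2 + O*(-5 + 2*O) (h(O) = (O**2 + (-5 + 2*O)*O) + 62 = (O**2 + O*(-5 + 2*O)) + 62 = 62 + O**2 + O*(-5 + 2*O))
sqrt(1780 + h(17)) = sqrt(1780 + (62 - 5*17 + 3*17**2)) = sqrt(1780 + (62 - 85 + 3*289)) = sqrt(1780 + (62 - 85 + 867)) = sqrt(1780 + 844) = sqrt(2624) = 8*sqrt(41)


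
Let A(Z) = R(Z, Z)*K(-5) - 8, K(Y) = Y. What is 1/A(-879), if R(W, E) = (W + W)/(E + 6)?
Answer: -291/5258 ≈ -0.055344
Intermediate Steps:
R(W, E) = 2*W/(6 + E) (R(W, E) = (2*W)/(6 + E) = 2*W/(6 + E))
A(Z) = -8 - 10*Z/(6 + Z) (A(Z) = (2*Z/(6 + Z))*(-5) - 8 = -10*Z/(6 + Z) - 8 = -8 - 10*Z/(6 + Z))
1/A(-879) = 1/(6*(-8 - 3*(-879))/(6 - 879)) = 1/(6*(-8 + 2637)/(-873)) = 1/(6*(-1/873)*2629) = 1/(-5258/291) = -291/5258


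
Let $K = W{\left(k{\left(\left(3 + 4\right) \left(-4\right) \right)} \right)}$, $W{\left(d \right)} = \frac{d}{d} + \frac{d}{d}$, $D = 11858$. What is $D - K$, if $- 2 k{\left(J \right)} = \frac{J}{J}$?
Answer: $11856$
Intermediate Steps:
$k{\left(J \right)} = - \frac{1}{2}$ ($k{\left(J \right)} = - \frac{J \frac{1}{J}}{2} = \left(- \frac{1}{2}\right) 1 = - \frac{1}{2}$)
$W{\left(d \right)} = 2$ ($W{\left(d \right)} = 1 + 1 = 2$)
$K = 2$
$D - K = 11858 - 2 = 11856$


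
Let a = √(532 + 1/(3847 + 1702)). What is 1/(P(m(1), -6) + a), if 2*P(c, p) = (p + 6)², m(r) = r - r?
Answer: √16381030881/2952069 ≈ 0.043355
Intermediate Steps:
m(r) = 0
P(c, p) = (6 + p)²/2 (P(c, p) = (p + 6)²/2 = (6 + p)²/2)
a = √16381030881/5549 (a = √(532 + 1/5549) = √(2952069/5549) = √16381030881/5549 ≈ 23.065)
1/(P(m(1), -6) + a) = 1/((6 - 6)²/2 + √16381030881/5549) = 1/((½)*0² + √16381030881/5549) = 1/((½)*0 + √16381030881/5549) = 1/(0 + √16381030881/5549) = 1/(√16381030881/5549) = √16381030881/2952069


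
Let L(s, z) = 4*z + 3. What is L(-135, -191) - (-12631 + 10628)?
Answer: 1242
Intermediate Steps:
L(s, z) = 3 + 4*z
L(-135, -191) - (-12631 + 10628) = (3 + 4*(-191)) - (-12631 + 10628) = (3 - 764) - 1*(-2003) = -761 + 2003 = 1242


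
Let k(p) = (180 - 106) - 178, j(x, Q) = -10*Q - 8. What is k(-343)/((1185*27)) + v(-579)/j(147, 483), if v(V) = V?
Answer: 18021953/154791810 ≈ 0.11643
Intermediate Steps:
j(x, Q) = -8 - 10*Q
k(p) = -104 (k(p) = 74 - 178 = -104)
k(-343)/((1185*27)) + v(-579)/j(147, 483) = -104/(1185*27) - 579/(-8 - 10*483) = -104/31995 - 579/(-8 - 4830) = -104*1/31995 - 579/(-4838) = -104/31995 - 579*(-1/4838) = -104/31995 + 579/4838 = 18021953/154791810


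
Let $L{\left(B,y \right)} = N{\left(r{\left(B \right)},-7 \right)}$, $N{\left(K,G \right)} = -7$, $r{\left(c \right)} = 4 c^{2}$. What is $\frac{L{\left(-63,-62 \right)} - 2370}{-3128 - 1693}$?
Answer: $\frac{2377}{4821} \approx 0.49305$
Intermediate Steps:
$L{\left(B,y \right)} = -7$
$\frac{L{\left(-63,-62 \right)} - 2370}{-3128 - 1693} = \frac{-7 - 2370}{-3128 - 1693} = - \frac{2377}{-4821} = \left(-2377\right) \left(- \frac{1}{4821}\right) = \frac{2377}{4821}$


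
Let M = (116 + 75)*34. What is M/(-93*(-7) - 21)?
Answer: 3247/315 ≈ 10.308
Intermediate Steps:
M = 6494 (M = 191*34 = 6494)
M/(-93*(-7) - 21) = 6494/(-93*(-7) - 21) = 6494/(651 - 21) = 6494/630 = 6494*(1/630) = 3247/315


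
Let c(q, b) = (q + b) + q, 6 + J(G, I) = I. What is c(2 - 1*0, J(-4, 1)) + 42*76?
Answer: 3191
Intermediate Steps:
J(G, I) = -6 + I
c(q, b) = b + 2*q (c(q, b) = (b + q) + q = b + 2*q)
c(2 - 1*0, J(-4, 1)) + 42*76 = ((-6 + 1) + 2*(2 - 1*0)) + 42*76 = (-5 + 2*(2 + 0)) + 3192 = (-5 + 2*2) + 3192 = (-5 + 4) + 3192 = -1 + 3192 = 3191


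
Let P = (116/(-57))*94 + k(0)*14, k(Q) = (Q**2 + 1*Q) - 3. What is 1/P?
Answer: -57/13298 ≈ -0.0042864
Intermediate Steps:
k(Q) = -3 + Q + Q**2 (k(Q) = (Q**2 + Q) - 3 = (Q + Q**2) - 3 = -3 + Q + Q**2)
P = -13298/57 (P = (116/(-57))*94 + (-3 + 0 + 0**2)*14 = (116*(-1/57))*94 + (-3 + 0 + 0)*14 = -116/57*94 - 3*14 = -10904/57 - 42 = -13298/57 ≈ -233.30)
1/P = 1/(-13298/57) = -57/13298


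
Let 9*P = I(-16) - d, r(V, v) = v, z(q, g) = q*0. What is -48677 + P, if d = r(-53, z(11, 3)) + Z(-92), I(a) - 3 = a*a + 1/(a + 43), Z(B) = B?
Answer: -11819033/243 ≈ -48638.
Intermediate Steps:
z(q, g) = 0
I(a) = 3 + a² + 1/(43 + a) (I(a) = 3 + (a*a + 1/(a + 43)) = 3 + (a² + 1/(43 + a)) = 3 + a² + 1/(43 + a))
d = -92 (d = 0 - 92 = -92)
P = 9478/243 (P = ((130 + (-16)³ + 3*(-16) + 43*(-16)²)/(43 - 16) - 1*(-92))/9 = ((130 - 4096 - 48 + 43*256)/27 + 92)/9 = ((130 - 4096 - 48 + 11008)/27 + 92)/9 = ((1/27)*6994 + 92)/9 = (6994/27 + 92)/9 = (⅑)*(9478/27) = 9478/243 ≈ 39.004)
-48677 + P = -48677 + 9478/243 = -11819033/243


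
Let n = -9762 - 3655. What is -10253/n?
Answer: 10253/13417 ≈ 0.76418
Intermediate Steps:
n = -13417
-10253/n = -10253/(-13417) = -10253*(-1/13417) = 10253/13417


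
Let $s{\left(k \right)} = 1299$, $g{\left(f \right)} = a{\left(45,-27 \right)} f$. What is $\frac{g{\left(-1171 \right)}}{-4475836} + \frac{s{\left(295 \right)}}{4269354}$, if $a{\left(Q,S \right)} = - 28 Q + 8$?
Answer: $- \frac{521120969467}{1592410694162} \approx -0.32725$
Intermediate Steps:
$a{\left(Q,S \right)} = 8 - 28 Q$
$g{\left(f \right)} = - 1252 f$ ($g{\left(f \right)} = \left(8 - 1260\right) f = - 1252 f$)
$\frac{g{\left(-1171 \right)}}{-4475836} + \frac{s{\left(295 \right)}}{4269354} = \frac{\left(-1252\right) \left(-1171\right)}{-4475836} + \frac{1299}{4269354} = 1466092 \left(- \frac{1}{4475836}\right) + 1299 \cdot \frac{1}{4269354} = - \frac{366523}{1118959} + \frac{433}{1423118} = - \frac{521120969467}{1592410694162}$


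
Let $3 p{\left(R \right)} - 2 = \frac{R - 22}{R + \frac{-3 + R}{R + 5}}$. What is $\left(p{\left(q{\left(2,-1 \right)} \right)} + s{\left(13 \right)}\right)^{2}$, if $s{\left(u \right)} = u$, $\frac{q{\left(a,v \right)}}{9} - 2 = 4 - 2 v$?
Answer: $\frac{54748044289}{283551921} \approx 193.08$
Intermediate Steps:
$q{\left(a,v \right)} = 54 - 18 v$ ($q{\left(a,v \right)} = 18 + 9 \left(4 - 2 v\right) = 18 - \left(-36 + 18 v\right) = 54 - 18 v$)
$p{\left(R \right)} = \frac{2}{3} + \frac{-22 + R}{3 \left(R + \frac{-3 + R}{5 + R}\right)}$ ($p{\left(R \right)} = \frac{2}{3} + \frac{\left(R - 22\right) \frac{1}{R + \frac{-3 + R}{R + 5}}}{3} = \frac{2}{3} + \frac{\left(-22 + R\right) \frac{1}{R + \frac{-3 + R}{5 + R}}}{3} = \frac{2}{3} + \frac{\frac{1}{R + \frac{-3 + R}{5 + R}} \left(-22 + R\right)}{3} = \frac{2}{3} + \frac{-22 + R}{3 \left(R + \frac{-3 + R}{5 + R}\right)}$)
$\left(p{\left(q{\left(2,-1 \right)} \right)} + s{\left(13 \right)}\right)^{2} = \left(\frac{-116 - 5 \left(54 - -18\right) + 3 \left(54 - -18\right)^{2}}{3 \left(-3 + \left(54 - -18\right)^{2} + 6 \left(54 - -18\right)\right)} + 13\right)^{2} = \left(\frac{-116 - 5 \left(54 + 18\right) + 3 \left(54 + 18\right)^{2}}{3 \left(-3 + \left(54 + 18\right)^{2} + 6 \left(54 + 18\right)\right)} + 13\right)^{2} = \left(\frac{-116 - 360 + 3 \cdot 72^{2}}{3 \left(-3 + 72^{2} + 6 \cdot 72\right)} + 13\right)^{2} = \left(\frac{-116 - 360 + 3 \cdot 5184}{3 \left(-3 + 5184 + 432\right)} + 13\right)^{2} = \left(\frac{-116 - 360 + 15552}{3 \cdot 5613} + 13\right)^{2} = \left(\frac{1}{3} \cdot \frac{1}{5613} \cdot 15076 + 13\right)^{2} = \left(\frac{15076}{16839} + 13\right)^{2} = \left(\frac{233983}{16839}\right)^{2} = \frac{54748044289}{283551921}$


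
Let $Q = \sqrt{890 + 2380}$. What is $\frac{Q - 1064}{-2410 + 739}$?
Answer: $\frac{1064}{1671} - \frac{\sqrt{3270}}{1671} \approx 0.60252$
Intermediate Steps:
$Q = \sqrt{3270} \approx 57.184$
$\frac{Q - 1064}{-2410 + 739} = \frac{\sqrt{3270} - 1064}{-2410 + 739} = \frac{-1064 + \sqrt{3270}}{-1671} = \left(-1064 + \sqrt{3270}\right) \left(- \frac{1}{1671}\right) = \frac{1064}{1671} - \frac{\sqrt{3270}}{1671}$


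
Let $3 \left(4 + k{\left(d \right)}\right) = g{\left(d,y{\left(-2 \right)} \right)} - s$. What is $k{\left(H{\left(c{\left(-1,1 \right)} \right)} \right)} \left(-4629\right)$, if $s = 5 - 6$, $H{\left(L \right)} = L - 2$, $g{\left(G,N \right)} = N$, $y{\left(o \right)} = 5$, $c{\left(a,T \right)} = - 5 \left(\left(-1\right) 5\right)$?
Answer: $9258$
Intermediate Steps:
$c{\left(a,T \right)} = 25$ ($c{\left(a,T \right)} = \left(-5\right) \left(-5\right) = 25$)
$H{\left(L \right)} = -2 + L$
$s = -1$ ($s = 5 - 6 = -1$)
$k{\left(d \right)} = -2$ ($k{\left(d \right)} = -4 + \frac{5 - -1}{3} = -4 + \frac{5 + 1}{3} = -4 + \frac{1}{3} \cdot 6 = -4 + 2 = -2$)
$k{\left(H{\left(c{\left(-1,1 \right)} \right)} \right)} \left(-4629\right) = \left(-2\right) \left(-4629\right) = 9258$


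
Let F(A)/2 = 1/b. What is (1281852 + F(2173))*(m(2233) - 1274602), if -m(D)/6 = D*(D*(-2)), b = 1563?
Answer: 117328725804711148/1563 ≈ 7.5066e+13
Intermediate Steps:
m(D) = 12*D² (m(D) = -6*D*D*(-2) = -6*D*(-2*D) = -(-12)*D² = 12*D²)
F(A) = 2/1563
(1281852 + F(2173))*(m(2233) - 1274602) = (1281852 + 2/1563)*(12*2233² - 1274602) = 2003534678*(12*4986289 - 1274602)/1563 = 2003534678*(59835468 - 1274602)/1563 = (2003534678/1563)*58560866 = 117328725804711148/1563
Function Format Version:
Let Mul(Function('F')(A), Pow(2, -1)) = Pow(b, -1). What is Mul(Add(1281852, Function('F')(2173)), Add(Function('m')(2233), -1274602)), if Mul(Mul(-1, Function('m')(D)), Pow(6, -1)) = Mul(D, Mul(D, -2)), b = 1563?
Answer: Rational(117328725804711148, 1563) ≈ 7.5066e+13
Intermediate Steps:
Function('m')(D) = Mul(12, Pow(D, 2)) (Function('m')(D) = Mul(-6, Mul(D, Mul(D, -2))) = Mul(-6, Mul(D, Mul(-2, D))) = Mul(-6, Mul(-2, Pow(D, 2))) = Mul(12, Pow(D, 2)))
Function('F')(A) = Rational(2, 1563) (Function('F')(A) = Mul(2, Pow(1563, -1)) = Mul(2, Rational(1, 1563)) = Rational(2, 1563))
Mul(Add(1281852, Function('F')(2173)), Add(Function('m')(2233), -1274602)) = Mul(Add(1281852, Rational(2, 1563)), Add(Mul(12, Pow(2233, 2)), -1274602)) = Mul(Rational(2003534678, 1563), Add(Mul(12, 4986289), -1274602)) = Mul(Rational(2003534678, 1563), Add(59835468, -1274602)) = Mul(Rational(2003534678, 1563), 58560866) = Rational(117328725804711148, 1563)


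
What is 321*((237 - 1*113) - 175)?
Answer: -16371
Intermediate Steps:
321*((237 - 1*113) - 175) = 321*((237 - 113) - 175) = 321*(124 - 175) = 321*(-51) = -16371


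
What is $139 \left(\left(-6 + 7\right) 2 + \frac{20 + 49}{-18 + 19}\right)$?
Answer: $9869$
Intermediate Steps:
$139 \left(\left(-6 + 7\right) 2 + \frac{20 + 49}{-18 + 19}\right) = 139 \left(1 \cdot 2 + \frac{69}{1}\right) = 139 \left(2 + 69 \cdot 1\right) = 139 \left(2 + 69\right) = 139 \cdot 71 = 9869$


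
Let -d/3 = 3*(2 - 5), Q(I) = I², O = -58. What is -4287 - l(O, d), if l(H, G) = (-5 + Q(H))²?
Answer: -11287168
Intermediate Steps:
d = 27 (d = -9*(2 - 5) = -9*(-3) = -3*(-9) = 27)
l(H, G) = (-5 + H²)²
-4287 - l(O, d) = -4287 - (-5 + (-58)²)² = -4287 - (-5 + 3364)² = -4287 - 1*3359² = -4287 - 1*11282881 = -4287 - 11282881 = -11287168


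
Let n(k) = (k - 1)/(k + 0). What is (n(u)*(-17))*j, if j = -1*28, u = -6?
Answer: 1666/3 ≈ 555.33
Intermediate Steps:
n(k) = (-1 + k)/k
j = -28
(n(u)*(-17))*j = (((-1 - 6)/(-6))*(-17))*(-28) = (-1/6*(-7)*(-17))*(-28) = ((7/6)*(-17))*(-28) = -119/6*(-28) = 1666/3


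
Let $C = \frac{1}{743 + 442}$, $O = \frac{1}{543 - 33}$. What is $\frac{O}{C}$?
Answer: $\frac{79}{34} \approx 2.3235$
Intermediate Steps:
$O = \frac{1}{510} \approx 0.0019608$
$C = \frac{1}{1185} \approx 0.00084388$
$\frac{O}{C} = \frac{\frac{1}{\frac{1}{1185}}}{510} = \frac{1}{510} \cdot 1185 = \frac{79}{34}$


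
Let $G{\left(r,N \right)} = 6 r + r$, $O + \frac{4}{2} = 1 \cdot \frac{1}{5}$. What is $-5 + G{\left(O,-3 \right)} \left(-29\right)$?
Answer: $\frac{1802}{5} \approx 360.4$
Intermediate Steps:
$O = - \frac{9}{5}$ ($O = -2 + 1 \cdot \frac{1}{5} = -2 + \frac{1}{5} = - \frac{9}{5} \approx -1.8$)
$G{\left(r,N \right)} = 7 r$
$-5 + G{\left(O,-3 \right)} \left(-29\right) = -5 + 7 \left(- \frac{9}{5}\right) \left(-29\right) = -5 - - \frac{1827}{5} = -5 + \frac{1827}{5} = \frac{1802}{5}$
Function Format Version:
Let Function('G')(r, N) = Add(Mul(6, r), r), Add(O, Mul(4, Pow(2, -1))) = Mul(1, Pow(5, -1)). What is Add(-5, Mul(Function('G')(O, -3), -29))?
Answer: Rational(1802, 5) ≈ 360.40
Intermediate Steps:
O = Rational(-9, 5) (O = Add(-2, Mul(1, Pow(5, -1))) = Add(-2, Mul(1, Rational(1, 5))) = Add(-2, Rational(1, 5)) = Rational(-9, 5) ≈ -1.8000)
Function('G')(r, N) = Mul(7, r)
Add(-5, Mul(Function('G')(O, -3), -29)) = Add(-5, Mul(Mul(7, Rational(-9, 5)), -29)) = Add(-5, Mul(Rational(-63, 5), -29)) = Add(-5, Rational(1827, 5)) = Rational(1802, 5)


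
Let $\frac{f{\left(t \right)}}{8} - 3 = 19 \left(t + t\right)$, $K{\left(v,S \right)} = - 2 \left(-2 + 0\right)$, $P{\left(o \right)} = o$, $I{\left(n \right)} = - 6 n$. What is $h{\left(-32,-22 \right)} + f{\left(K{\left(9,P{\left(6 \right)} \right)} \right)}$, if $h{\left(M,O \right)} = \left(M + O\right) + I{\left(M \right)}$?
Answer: $1378$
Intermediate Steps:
$K{\left(v,S \right)} = 4$ ($K{\left(v,S \right)} = \left(-2\right) \left(-2\right) = 4$)
$f{\left(t \right)} = 24 + 304 t$ ($f{\left(t \right)} = 24 + 8 \cdot 19 \left(t + t\right) = 24 + 8 \cdot 19 \cdot 2 t = 24 + 8 \cdot 38 t = 24 + 304 t$)
$h{\left(M,O \right)} = O - 5 M$ ($h{\left(M,O \right)} = \left(M + O\right) - 6 M = O - 5 M$)
$h{\left(-32,-22 \right)} + f{\left(K{\left(9,P{\left(6 \right)} \right)} \right)} = \left(-22 - -160\right) + \left(24 + 304 \cdot 4\right) = \left(-22 + 160\right) + \left(24 + 1216\right) = 138 + 1240 = 1378$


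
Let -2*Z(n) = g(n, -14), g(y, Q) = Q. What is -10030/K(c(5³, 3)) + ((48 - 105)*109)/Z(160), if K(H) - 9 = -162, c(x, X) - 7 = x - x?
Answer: -51787/63 ≈ -822.02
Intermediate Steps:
c(x, X) = 7 (c(x, X) = 7 + (x - x) = 7 + 0 = 7)
K(H) = -153 (K(H) = 9 - 162 = -153)
Z(n) = 7 (Z(n) = -½*(-14) = 7)
-10030/K(c(5³, 3)) + ((48 - 105)*109)/Z(160) = -10030/(-153) + ((48 - 105)*109)/7 = -10030*(-1/153) - 57*109*(⅐) = 590/9 - 6213*⅐ = 590/9 - 6213/7 = -51787/63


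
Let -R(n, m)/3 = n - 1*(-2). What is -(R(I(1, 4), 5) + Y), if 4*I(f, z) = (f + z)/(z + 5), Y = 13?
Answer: -79/12 ≈ -6.5833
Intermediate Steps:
I(f, z) = (f + z)/(4*(5 + z)) (I(f, z) = ((f + z)/(z + 5))/4 = ((f + z)/(5 + z))/4 = (f + z)/(4*(5 + z)))
R(n, m) = -6 - 3*n (R(n, m) = -3*(n - 1*(-2)) = -3*(n + 2) = -3*(2 + n) = -6 - 3*n)
-(R(I(1, 4), 5) + Y) = -((-6 - 3*(1 + 4)/(4*(5 + 4))) + 13) = -((-6 - 3*5/(4*9)) + 13) = -((-6 - 3*5/36) + 13) = -((-6 - 5/12) + 13) = -(-77/12 + 13) = -1*79/12 = -79/12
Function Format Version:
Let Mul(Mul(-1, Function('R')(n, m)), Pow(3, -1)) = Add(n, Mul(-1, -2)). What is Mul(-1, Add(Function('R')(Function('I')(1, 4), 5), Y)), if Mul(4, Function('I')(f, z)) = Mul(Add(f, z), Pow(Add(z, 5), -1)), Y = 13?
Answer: Rational(-79, 12) ≈ -6.5833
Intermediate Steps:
Function('I')(f, z) = Mul(Rational(1, 4), Pow(Add(5, z), -1), Add(f, z)) (Function('I')(f, z) = Mul(Rational(1, 4), Mul(Add(f, z), Pow(Add(z, 5), -1))) = Mul(Rational(1, 4), Mul(Add(f, z), Pow(Add(5, z), -1))) = Mul(Rational(1, 4), Mul(Pow(Add(5, z), -1), Add(f, z))) = Mul(Rational(1, 4), Pow(Add(5, z), -1), Add(f, z)))
Function('R')(n, m) = Add(-6, Mul(-3, n)) (Function('R')(n, m) = Mul(-3, Add(n, Mul(-1, -2))) = Mul(-3, Add(n, 2)) = Mul(-3, Add(2, n)) = Add(-6, Mul(-3, n)))
Mul(-1, Add(Function('R')(Function('I')(1, 4), 5), Y)) = Mul(-1, Add(Add(-6, Mul(-3, Mul(Rational(1, 4), Pow(Add(5, 4), -1), Add(1, 4)))), 13)) = Mul(-1, Add(Add(-6, Mul(-3, Mul(Rational(1, 4), Pow(9, -1), 5))), 13)) = Mul(-1, Add(Add(-6, Mul(-3, Mul(Rational(1, 4), Rational(1, 9), 5))), 13)) = Mul(-1, Add(Add(-6, Mul(-3, Rational(5, 36))), 13)) = Mul(-1, Add(Add(-6, Rational(-5, 12)), 13)) = Mul(-1, Add(Rational(-77, 12), 13)) = Mul(-1, Rational(79, 12)) = Rational(-79, 12)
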